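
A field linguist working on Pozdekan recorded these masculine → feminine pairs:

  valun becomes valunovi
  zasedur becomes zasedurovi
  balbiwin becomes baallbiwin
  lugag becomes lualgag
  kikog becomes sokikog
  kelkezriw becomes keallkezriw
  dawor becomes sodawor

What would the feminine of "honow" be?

sohonow

"honow" has last vowel 'o'. The stems whose last vowel is 'o' (kikog → sokikog, dawor → sodawor) add the prefix so-.
The other patterns: stems whose last vowel is 'u' add -ovi; stems whose last vowel is 'a' or 'i' insert -al- after the first vowel.
So honow → sohonow.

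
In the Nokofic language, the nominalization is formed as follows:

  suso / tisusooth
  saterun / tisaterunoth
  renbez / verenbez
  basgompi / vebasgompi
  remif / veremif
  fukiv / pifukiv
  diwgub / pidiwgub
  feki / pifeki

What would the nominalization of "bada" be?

basgompi and feki both end in -i yet inflect differently (vebasgompi, pifeki), so the final letter is not what conditions the rule; the first letter is.
"bada" begins with b-. The one such stem in the data (basgompi → vebasgompi) adds the prefix ve-, so the same rule applies.
So bada → vebada.

vebada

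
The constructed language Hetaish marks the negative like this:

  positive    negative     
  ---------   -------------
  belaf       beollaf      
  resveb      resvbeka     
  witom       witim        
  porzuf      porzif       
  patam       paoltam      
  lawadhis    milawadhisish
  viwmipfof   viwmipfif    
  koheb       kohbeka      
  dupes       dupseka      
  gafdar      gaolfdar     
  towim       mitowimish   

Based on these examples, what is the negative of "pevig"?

belaf and porzuf both end in -f yet inflect differently (beollaf, porzif), so the final letter is not what conditions the rule; the last vowel is.
"pevig" has last vowel 'i'. The stems whose last vowel is 'i' (lawadhis → milawadhisish, towim → mitowimish) add mi- … -ish around the stem.
So pevig → mipevigish.

mipevigish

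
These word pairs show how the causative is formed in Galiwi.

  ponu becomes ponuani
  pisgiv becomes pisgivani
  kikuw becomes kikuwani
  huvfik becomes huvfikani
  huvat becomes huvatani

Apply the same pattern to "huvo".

Every pair shown (ponu → ponuani, pisgiv → pisgivani, kikuw → kikuwani, …) follows the same rule: add -ani.
So huvo → huvoani.

huvoani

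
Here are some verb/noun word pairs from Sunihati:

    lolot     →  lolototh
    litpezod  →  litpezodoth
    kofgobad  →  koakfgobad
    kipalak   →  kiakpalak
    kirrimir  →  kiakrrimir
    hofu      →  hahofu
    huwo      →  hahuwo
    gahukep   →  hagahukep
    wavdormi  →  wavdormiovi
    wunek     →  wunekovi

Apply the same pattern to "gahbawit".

hagahbawit

litpezod and kofgobad both end in -d yet inflect differently (litpezodoth, koakfgobad), so the final letter is not what conditions the rule; the first letter is.
"gahbawit" begins with g-. The one such stem in the data (gahukep → hagahukep) adds the prefix ha-, so the same rule applies.
So gahbawit → hagahbawit.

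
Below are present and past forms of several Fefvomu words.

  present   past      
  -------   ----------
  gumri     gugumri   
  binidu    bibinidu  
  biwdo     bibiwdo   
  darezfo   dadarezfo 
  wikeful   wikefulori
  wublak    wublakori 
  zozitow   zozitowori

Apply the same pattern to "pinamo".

binidu and wikeful both have last vowel 'u' yet inflect differently (bibinidu, wikefulori), so the last vowel is not what conditions the rule; whether the stem ends in a vowel or a consonant is.
"pinamo" ends in a vowel. The stems ending in a vowel (gumri → gugumri, binidu → bibinidu, biwdo → bibiwdo) repeat the first consonant+vowel as a prefix.
The other pattern: stems ending in a consonant add -ori.
So pinamo → pipinamo.

pipinamo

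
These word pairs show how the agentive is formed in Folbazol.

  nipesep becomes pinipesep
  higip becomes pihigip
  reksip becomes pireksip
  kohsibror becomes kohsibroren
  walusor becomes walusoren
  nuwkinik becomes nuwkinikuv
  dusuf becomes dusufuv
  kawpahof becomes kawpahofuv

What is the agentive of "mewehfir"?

higip and nuwkinik both have last vowel 'i' yet inflect differently (pihigip, nuwkinikuv), so the last vowel is not what conditions the rule; the final letter is.
"mewehfir" ends in -r. The stems ending in -r (kohsibror → kohsibroren, walusor → walusoren) add -en.
The other patterns: stems ending in -p add the prefix pi-; stems ending in -f or -k add -uv.
So mewehfir → mewehfiren.

mewehfiren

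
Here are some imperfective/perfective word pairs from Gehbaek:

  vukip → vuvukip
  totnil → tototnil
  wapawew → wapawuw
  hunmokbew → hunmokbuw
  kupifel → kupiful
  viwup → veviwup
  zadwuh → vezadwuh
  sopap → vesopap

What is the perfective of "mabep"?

mabup

"mabep" has last vowel 'e'. The stems whose last vowel is 'e' (wapawew → wapawuw, hunmokbew → hunmokbuw, kupifel → kupiful) change the last vowel to 'u'.
So mabep → mabup.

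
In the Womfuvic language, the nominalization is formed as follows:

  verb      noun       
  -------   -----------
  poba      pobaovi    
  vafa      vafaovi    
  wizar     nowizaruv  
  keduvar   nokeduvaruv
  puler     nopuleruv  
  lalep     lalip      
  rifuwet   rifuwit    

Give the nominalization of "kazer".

nokazeruv

poba and wizar both have last vowel 'a' yet inflect differently (pobaovi, nowizaruv), so the last vowel is not what conditions the rule; the final letter is.
"kazer" ends in -r. The stems ending in -r (wizar → nowizaruv, keduvar → nokeduvaruv, puler → nopuleruv) add no- … -uv around the stem.
The other patterns: stems ending in -a add -ovi; stems ending in -p or -t change the last vowel to 'i'.
So kazer → nokazeruv.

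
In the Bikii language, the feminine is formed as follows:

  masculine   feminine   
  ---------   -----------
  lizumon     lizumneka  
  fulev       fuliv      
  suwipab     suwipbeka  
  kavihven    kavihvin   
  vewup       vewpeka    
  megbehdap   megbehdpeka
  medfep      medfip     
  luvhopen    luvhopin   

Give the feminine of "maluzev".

maluziv

"maluzev" has last vowel 'e'. The stems whose last vowel is 'e' (luvhopen → luvhopin, fulev → fuliv, medfep → medfip) change the last vowel to 'i'.
The other pattern: stems whose last vowel is 'a', 'o' or 'u' delete the last vowel and add -eka.
So maluzev → maluziv.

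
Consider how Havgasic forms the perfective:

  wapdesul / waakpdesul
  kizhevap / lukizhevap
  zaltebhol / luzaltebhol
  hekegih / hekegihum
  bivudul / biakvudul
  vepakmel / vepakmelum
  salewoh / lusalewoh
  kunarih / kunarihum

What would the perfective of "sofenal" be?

lusofenal

"sofenal" has last vowel 'a'. The one such stem in the data (kizhevap → lukizhevap) adds the prefix lu-, so the same rule applies.
The other patterns: stems whose last vowel is 'u' insert -ak- after the first vowel; stems whose last vowel is 'e' or 'i' add -um.
So sofenal → lusofenal.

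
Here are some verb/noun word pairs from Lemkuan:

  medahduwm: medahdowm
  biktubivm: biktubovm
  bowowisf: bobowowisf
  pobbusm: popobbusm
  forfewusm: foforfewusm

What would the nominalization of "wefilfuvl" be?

wefilfovl

forfewusm and biktubivm both end in -m yet inflect differently (foforfewusm, biktubovm), so the final letter is not what conditions the rule; the second-to-last letter is.
"wefilfuvl" has second-to-last letter 'v'. The one such stem in the data (biktubivm → biktubovm) changes the last vowel to 'o' (as does medahduwm), so the same rule applies.
The other pattern: stems whose second-to-last letter is 's' repeat the first consonant+vowel as a prefix.
So wefilfuvl → wefilfovl.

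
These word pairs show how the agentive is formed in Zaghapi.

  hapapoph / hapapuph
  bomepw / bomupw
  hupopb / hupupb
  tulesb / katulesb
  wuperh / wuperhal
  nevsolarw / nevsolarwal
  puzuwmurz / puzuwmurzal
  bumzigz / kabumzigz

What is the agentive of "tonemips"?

"tonemips" has second-to-last letter 'p'. The stems whose second-to-last letter is 'p' (hupopb → hupupb, bomepw → bomupw, hapapoph → hapapuph) change the last vowel to 'u'.
So tonemips → tonemups.

tonemups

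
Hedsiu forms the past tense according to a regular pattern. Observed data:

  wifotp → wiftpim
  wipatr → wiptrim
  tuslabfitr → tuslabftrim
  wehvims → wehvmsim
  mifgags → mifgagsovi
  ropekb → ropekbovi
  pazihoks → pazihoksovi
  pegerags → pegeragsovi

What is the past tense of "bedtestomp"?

bedtestmpim

wehvims and mifgags both end in -s yet inflect differently (wehvmsim, mifgagsovi), so the final letter is not what conditions the rule; the second-to-last letter is.
"bedtestomp" has second-to-last letter 'm'. The one such stem in the data (wehvims → wehvmsim) deletes the last vowel and adds -im (as do wifotp, wipatr), so the same rule applies.
The other pattern: stems whose second-to-last letter is 'g' or 'k' add -ovi.
So bedtestomp → bedtestmpim.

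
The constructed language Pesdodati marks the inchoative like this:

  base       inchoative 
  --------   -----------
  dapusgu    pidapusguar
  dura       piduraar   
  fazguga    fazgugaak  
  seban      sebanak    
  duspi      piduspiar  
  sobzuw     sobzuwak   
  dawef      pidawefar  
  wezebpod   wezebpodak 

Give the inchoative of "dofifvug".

dura and fazguga both end in -a yet inflect differently (piduraar, fazgugaak), so the final letter is not what conditions the rule; the first letter is.
"dofifvug" begins with d-. The stems beginning with d- (dapusgu → pidapusguar, duspi → piduspiar, dawef → pidawefar) add pi- … -ar around the stem.
The other pattern: stems beginning with f-, s- or w- add -ak.
So dofifvug → pidofifvugar.

pidofifvugar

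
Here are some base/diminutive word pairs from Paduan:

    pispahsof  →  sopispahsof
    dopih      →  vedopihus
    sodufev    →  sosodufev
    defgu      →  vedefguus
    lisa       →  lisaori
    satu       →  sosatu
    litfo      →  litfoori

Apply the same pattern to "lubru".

lubruori

"lubru" begins with l-. The stems beginning with l- (lisa → lisaori, litfo → litfoori) add -ori.
So lubru → lubruori.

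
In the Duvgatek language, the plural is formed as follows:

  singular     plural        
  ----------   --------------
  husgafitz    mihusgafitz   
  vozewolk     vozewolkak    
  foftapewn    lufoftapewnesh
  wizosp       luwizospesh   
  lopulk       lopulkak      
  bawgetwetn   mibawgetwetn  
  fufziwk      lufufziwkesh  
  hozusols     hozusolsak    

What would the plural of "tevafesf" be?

lutevafesfesh

lopulk and fufziwk both end in -k yet inflect differently (lopulkak, lufufziwkesh), so the final letter is not what conditions the rule; the second-to-last letter is.
"tevafesf" has second-to-last letter 's'. The one such stem in the data (wizosp → luwizospesh) adds lu- … -esh around the stem, so the same rule applies.
The other patterns: stems whose second-to-last letter is 'l' add -ak; stems whose second-to-last letter is 't' add the prefix mi-.
So tevafesf → lutevafesfesh.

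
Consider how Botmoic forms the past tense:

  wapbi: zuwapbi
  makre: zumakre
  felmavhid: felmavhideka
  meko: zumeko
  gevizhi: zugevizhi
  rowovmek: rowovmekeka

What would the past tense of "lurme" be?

"lurme" ends in a vowel. The stems ending in a vowel (gevizhi → zugevizhi, makre → zumakre, wapbi → zuwapbi) add the prefix zu-.
So lurme → zulurme.

zulurme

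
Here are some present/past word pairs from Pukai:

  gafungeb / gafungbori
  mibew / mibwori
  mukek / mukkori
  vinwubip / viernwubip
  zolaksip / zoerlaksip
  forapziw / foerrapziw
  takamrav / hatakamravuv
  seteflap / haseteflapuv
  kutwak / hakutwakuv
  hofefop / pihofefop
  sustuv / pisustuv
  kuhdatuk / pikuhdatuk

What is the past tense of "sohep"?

sohpori

"sohep" has last vowel 'e'. The stems whose last vowel is 'e' (gafungeb → gafungbori, mibew → mibwori, mukek → mukkori) delete the last vowel and add -ori.
So sohep → sohpori.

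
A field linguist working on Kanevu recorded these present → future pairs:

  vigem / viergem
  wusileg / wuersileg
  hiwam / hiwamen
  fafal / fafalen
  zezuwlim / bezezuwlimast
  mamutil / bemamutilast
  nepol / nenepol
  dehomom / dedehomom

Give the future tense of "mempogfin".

bemempogfinast

vigem and hiwam both end in -m yet inflect differently (viergem, hiwamen), so the final letter is not what conditions the rule; the last vowel is.
"mempogfin" has last vowel 'i'. The stems whose last vowel is 'i' (zezuwlim → bezezuwlimast, mamutil → bemamutilast) add be- … -ast around the stem.
So mempogfin → bemempogfinast.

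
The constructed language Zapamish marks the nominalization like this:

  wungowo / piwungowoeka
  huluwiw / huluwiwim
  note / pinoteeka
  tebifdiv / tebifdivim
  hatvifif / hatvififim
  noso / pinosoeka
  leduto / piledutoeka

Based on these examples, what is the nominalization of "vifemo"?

"vifemo" ends in a vowel. The stems ending in a vowel (noso → pinosoeka, leduto → piledutoeka, wungowo → piwungowoeka) add pi- … -eka around the stem.
The other pattern: stems ending in a consonant add -im.
So vifemo → pivifemoeka.

pivifemoeka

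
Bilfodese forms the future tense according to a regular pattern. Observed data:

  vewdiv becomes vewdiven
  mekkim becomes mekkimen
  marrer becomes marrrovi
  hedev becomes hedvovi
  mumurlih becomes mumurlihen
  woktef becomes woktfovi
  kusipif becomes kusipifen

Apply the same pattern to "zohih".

zohihen

vewdiv and hedev both end in -v yet inflect differently (vewdiven, hedvovi), so the final letter is not what conditions the rule; the last vowel is.
"zohih" has last vowel 'i'. The stems whose last vowel is 'i' (vewdiv → vewdiven, kusipif → kusipifen, mumurlih → mumurlihen) add -en.
So zohih → zohihen.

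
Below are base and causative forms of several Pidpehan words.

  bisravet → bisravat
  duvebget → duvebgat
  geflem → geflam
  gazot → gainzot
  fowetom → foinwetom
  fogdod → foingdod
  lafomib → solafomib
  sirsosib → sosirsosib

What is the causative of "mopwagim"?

bisravet and gazot both end in -t yet inflect differently (bisravat, gainzot), so the final letter is not what conditions the rule; the last vowel is.
"mopwagim" has last vowel 'i'. The stems whose last vowel is 'i' (lafomib → solafomib, sirsosib → sosirsosib) add the prefix so-.
So mopwagim → somopwagim.

somopwagim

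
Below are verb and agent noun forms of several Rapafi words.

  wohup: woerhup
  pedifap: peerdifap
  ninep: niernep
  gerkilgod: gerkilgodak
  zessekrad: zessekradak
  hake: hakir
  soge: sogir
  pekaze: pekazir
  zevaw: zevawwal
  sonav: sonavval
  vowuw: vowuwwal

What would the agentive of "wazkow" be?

wazkowwal

pedifap and zessekrad both have last vowel 'a' yet inflect differently (peerdifap, zessekradak), so the last vowel is not what conditions the rule; the final letter is.
"wazkow" ends in -w. The stems ending in -w (zevaw → zevawwal, vowuw → vowuwwal) double the final consonant and add -al.
So wazkow → wazkowwal.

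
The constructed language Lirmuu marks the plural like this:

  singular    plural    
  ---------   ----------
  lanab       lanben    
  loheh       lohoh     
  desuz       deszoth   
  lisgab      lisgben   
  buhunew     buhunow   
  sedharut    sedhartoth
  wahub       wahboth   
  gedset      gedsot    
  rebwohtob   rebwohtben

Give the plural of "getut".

gettoth

sedharut and gedset both end in -t yet inflect differently (sedhartoth, gedsot), so the final letter is not what conditions the rule; the last vowel is.
"getut" has last vowel 'u'. The stems whose last vowel is 'u' (sedharut → sedhartoth, wahub → wahboth, desuz → deszoth) delete the last vowel and add -oth.
The other patterns: stems whose last vowel is 'e' change the last vowel to 'o'; stems whose last vowel is 'a' or 'o' delete the last vowel and add -en.
So getut → gettoth.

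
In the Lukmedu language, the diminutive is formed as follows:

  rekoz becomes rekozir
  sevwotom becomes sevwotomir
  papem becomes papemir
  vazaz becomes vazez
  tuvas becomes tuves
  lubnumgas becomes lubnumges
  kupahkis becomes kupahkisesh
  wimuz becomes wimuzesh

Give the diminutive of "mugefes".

"mugefes" has last vowel 'e'. The one such stem in the data (papem → papemir) adds -ir, so the same rule applies.
The other patterns: stems whose last vowel is 'a' change the last vowel to 'e'; stems whose last vowel is 'i' or 'u' add -esh.
So mugefes → mugefesir.

mugefesir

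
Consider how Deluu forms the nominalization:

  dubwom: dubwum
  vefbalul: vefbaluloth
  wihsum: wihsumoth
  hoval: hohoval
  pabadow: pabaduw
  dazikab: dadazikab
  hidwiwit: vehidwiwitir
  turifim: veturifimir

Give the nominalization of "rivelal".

dubwom and turifim both end in -m yet inflect differently (dubwum, veturifimir), so the final letter is not what conditions the rule; the last vowel is.
"rivelal" has last vowel 'a'. The stems whose last vowel is 'a' (dazikab → dadazikab, hoval → hohoval) repeat the first consonant+vowel as a prefix.
The other patterns: stems whose last vowel is 'o' change the last vowel to 'u'; stems whose last vowel is 'i' add ve- … -ir around the stem; stems whose last vowel is 'u' add -oth.
So rivelal → ririvelal.

ririvelal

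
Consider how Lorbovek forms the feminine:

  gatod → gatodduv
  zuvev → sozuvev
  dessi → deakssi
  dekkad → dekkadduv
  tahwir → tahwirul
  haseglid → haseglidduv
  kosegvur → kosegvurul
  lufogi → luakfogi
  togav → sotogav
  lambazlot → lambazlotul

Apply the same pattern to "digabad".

digabadduv

togav and dekkad both have last vowel 'a' yet inflect differently (sotogav, dekkadduv), so the last vowel is not what conditions the rule; the final letter is.
"digabad" ends in -d. The stems ending in -d (dekkad → dekkadduv, gatod → gatodduv, haseglid → haseglidduv) double the final consonant and add -uv.
The other patterns: stems ending in -v add the prefix so-; stems ending in -i insert -ak- after the first vowel; stems ending in -r or -t add -ul.
So digabad → digabadduv.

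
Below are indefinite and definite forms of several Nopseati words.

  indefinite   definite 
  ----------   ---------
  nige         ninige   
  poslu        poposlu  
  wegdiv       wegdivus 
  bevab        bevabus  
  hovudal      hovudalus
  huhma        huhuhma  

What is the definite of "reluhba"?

rereluhba

huhma and hovudal both have last vowel 'a' yet inflect differently (huhuhma, hovudalus), so the last vowel is not what conditions the rule; whether the stem ends in a vowel or a consonant is.
"reluhba" ends in a vowel. The stems ending in a vowel (huhma → huhuhma, poslu → poposlu, nige → ninige) repeat the first consonant+vowel as a prefix.
The other pattern: stems ending in a consonant add -us.
So reluhba → rereluhba.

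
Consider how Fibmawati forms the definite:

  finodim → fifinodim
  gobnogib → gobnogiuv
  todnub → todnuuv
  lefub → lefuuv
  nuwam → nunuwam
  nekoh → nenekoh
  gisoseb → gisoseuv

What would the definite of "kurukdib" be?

"kurukdib" ends in -b. The stems ending in -b (todnub → todnuuv, gobnogib → gobnogiuv, lefub → lefuuv) drop the final letter and add -uv.
The other pattern: stems ending in -h or -m repeat the first consonant+vowel as a prefix.
So kurukdib → kurukdiuv.

kurukdiuv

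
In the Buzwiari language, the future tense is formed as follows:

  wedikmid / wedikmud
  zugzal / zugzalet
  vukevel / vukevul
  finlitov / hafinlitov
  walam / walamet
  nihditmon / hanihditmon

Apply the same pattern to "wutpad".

"wutpad" has last vowel 'a'. The stems whose last vowel is 'a' (zugzal → zugzalet, walam → walamet) add -et.
The other patterns: stems whose last vowel is 'e' or 'i' change the last vowel to 'u'; stems whose last vowel is 'o' add the prefix ha-.
So wutpad → wutpadet.

wutpadet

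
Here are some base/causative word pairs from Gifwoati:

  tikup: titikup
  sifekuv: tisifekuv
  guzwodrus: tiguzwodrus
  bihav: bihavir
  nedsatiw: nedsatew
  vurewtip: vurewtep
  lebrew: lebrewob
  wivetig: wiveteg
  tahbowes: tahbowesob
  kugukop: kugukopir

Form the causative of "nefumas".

"nefumas" has last vowel 'a'. The one such stem in the data (bihav → bihavir) adds -ir, so the same rule applies.
So nefumas → nefumasir.

nefumasir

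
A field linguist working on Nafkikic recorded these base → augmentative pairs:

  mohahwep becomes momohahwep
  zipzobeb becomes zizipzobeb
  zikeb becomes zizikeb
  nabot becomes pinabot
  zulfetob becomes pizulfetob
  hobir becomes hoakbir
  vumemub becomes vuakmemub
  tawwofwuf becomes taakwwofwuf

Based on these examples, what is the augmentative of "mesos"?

pimesos

zipzobeb and zulfetob both end in -b yet inflect differently (zizipzobeb, pizulfetob), so the final letter is not what conditions the rule; the last vowel is.
"mesos" has last vowel 'o'. The stems whose last vowel is 'o' (nabot → pinabot, zulfetob → pizulfetob) add the prefix pi-.
The other patterns: stems whose last vowel is 'e' repeat the first consonant+vowel as a prefix; stems whose last vowel is 'i' or 'u' insert -ak- after the first vowel.
So mesos → pimesos.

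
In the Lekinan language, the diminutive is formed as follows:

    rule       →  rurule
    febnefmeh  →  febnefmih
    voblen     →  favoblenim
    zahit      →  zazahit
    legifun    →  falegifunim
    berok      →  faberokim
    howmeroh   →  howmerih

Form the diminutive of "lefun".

falefunim

"lefun" ends in -n. The stems ending in -n (legifun → falegifunim, voblen → favoblenim) add fa- … -im around the stem.
So lefun → falefunim.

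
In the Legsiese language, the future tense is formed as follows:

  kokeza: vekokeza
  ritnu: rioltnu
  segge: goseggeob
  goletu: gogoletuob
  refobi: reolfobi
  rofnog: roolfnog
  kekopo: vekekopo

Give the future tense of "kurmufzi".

"kurmufzi" begins with k-. The stems beginning with k- (kekopo → vekekopo, kokeza → vekokeza) add the prefix ve-.
So kurmufzi → vekurmufzi.

vekurmufzi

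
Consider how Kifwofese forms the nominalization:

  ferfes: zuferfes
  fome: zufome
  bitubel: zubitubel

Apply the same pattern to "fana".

zufana

Every pair shown (ferfes → zuferfes, fome → zufome, bitubel → zubitubel) follows the same rule: add the prefix zu-.
So fana → zufana.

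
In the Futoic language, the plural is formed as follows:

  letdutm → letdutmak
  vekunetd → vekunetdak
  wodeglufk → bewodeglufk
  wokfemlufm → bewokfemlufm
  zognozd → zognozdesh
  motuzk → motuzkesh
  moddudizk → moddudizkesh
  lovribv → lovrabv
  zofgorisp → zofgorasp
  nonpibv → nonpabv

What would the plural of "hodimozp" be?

hodimozpesh

"hodimozp" has second-to-last letter 'z'. The stems whose second-to-last letter is 'z' (zognozd → zognozdesh, motuzk → motuzkesh, moddudizk → moddudizkesh) add -esh.
So hodimozp → hodimozpesh.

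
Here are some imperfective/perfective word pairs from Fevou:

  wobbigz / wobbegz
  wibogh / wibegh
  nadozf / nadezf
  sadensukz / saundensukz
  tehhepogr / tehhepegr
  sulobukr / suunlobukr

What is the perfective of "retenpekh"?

reuntenpekh

sulobukr and tehhepogr both end in -r yet inflect differently (suunlobukr, tehhepegr), so the final letter is not what conditions the rule; the second-to-last letter is.
"retenpekh" has second-to-last letter 'k'. The stems whose second-to-last letter is 'k' (sulobukr → suunlobukr, sadensukz → saundensukz) insert -un- after the first vowel.
So retenpekh → reuntenpekh.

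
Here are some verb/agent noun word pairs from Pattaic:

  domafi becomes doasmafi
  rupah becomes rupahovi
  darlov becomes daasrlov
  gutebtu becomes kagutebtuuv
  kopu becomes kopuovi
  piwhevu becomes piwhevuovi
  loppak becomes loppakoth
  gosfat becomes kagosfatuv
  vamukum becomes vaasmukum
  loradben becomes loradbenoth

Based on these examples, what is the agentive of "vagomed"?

vaasgomed

gutebtu and piwhevu both end in -u yet inflect differently (kagutebtuuv, piwhevuovi), so the final letter is not what conditions the rule; the first letter is.
"vagomed" begins with v-. The one such stem in the data (vamukum → vaasmukum) inserts -as- after the first vowel (as do domafi, darlov), so the same rule applies.
The other patterns: stems beginning with l- add -oth; stems beginning with g- add ka- … -uv around the stem; stems beginning with k-, p- or r- add -ovi.
So vagomed → vaasgomed.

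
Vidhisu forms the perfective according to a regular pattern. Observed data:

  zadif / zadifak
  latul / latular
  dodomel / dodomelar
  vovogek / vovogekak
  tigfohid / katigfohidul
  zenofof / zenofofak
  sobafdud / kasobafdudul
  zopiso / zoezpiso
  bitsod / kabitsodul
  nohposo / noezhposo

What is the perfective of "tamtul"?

"tamtul" ends in -l. The stems ending in -l (latul → latular, dodomel → dodomelar) add -ar.
So tamtul → tamtular.

tamtular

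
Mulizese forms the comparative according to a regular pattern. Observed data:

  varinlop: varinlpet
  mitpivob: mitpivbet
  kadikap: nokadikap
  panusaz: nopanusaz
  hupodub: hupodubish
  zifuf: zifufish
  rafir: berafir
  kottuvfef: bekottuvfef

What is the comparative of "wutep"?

bewutep

"wutep" has last vowel 'e'. The one such stem in the data (kottuvfef → bekottuvfef) adds the prefix be-, so the same rule applies.
The other patterns: stems whose last vowel is 'o' delete the last vowel and add -et; stems whose last vowel is 'a' add the prefix no-; stems whose last vowel is 'u' add -ish.
So wutep → bewutep.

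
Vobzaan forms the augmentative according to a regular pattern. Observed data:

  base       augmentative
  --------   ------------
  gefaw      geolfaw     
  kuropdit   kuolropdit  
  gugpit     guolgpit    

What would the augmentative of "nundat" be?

nuolndat

Every pair shown (gefaw → geolfaw, kuropdit → kuolropdit, gugpit → guolgpit) follows the same rule: insert -ol- after the first vowel.
So nundat → nuolndat.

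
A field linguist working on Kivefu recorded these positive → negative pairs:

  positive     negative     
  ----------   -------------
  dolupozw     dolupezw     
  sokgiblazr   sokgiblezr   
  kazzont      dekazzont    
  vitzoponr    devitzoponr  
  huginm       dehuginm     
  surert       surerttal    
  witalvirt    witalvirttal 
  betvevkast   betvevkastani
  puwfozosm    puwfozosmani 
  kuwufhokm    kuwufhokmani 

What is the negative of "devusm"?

sokgiblazr and vitzoponr both end in -r yet inflect differently (sokgiblezr, devitzoponr), so the final letter is not what conditions the rule; the second-to-last letter is.
"devusm" has second-to-last letter 's'. The stems whose second-to-last letter is 's' (betvevkast → betvevkastani, puwfozosm → puwfozosmani) add -ani.
The other patterns: stems whose second-to-last letter is 'z' change the last vowel to 'e'; stems whose second-to-last letter is 'n' add the prefix de-; stems whose second-to-last letter is 'r' double the final consonant and add -al.
So devusm → devusmani.

devusmani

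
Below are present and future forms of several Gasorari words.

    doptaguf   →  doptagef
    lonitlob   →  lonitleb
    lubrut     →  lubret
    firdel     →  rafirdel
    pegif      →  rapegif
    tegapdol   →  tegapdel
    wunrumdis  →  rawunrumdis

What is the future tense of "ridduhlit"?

"ridduhlit" has last vowel 'i'. The stems whose last vowel is 'i' (wunrumdis → rawunrumdis, pegif → rapegif) add the prefix ra-.
The other pattern: stems whose last vowel is 'o' or 'u' change the last vowel to 'e'.
So ridduhlit → raridduhlit.

raridduhlit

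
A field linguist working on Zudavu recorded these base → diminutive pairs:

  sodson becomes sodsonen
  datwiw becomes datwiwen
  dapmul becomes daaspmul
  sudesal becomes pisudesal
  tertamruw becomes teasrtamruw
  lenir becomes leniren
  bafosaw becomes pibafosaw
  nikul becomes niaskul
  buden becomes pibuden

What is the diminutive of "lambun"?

laasmbun

datwiw and tertamruw both end in -w yet inflect differently (datwiwen, teasrtamruw), so the final letter is not what conditions the rule; the last vowel is.
"lambun" has last vowel 'u'. The stems whose last vowel is 'u' (tertamruw → teasrtamruw, dapmul → daaspmul, nikul → niaskul) insert -as- after the first vowel.
So lambun → laasmbun.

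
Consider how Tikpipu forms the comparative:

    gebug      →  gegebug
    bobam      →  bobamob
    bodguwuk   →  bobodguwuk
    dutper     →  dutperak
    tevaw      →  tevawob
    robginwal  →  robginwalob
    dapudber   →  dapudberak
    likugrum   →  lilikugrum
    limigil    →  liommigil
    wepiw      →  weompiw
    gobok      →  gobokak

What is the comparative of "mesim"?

bodguwuk and gobok both end in -k yet inflect differently (bobodguwuk, gobokak), so the final letter is not what conditions the rule; the last vowel is.
"mesim" has last vowel 'i'. The stems whose last vowel is 'i' (limigil → liommigil, wepiw → weompiw) insert -om- after the first vowel.
So mesim → meomsim.

meomsim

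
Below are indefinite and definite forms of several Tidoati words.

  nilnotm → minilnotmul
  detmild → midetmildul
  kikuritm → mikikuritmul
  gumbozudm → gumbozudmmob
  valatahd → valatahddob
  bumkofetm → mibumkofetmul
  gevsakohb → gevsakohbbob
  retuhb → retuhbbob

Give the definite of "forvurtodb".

forvurtodbbob

detmild and valatahd both end in -d yet inflect differently (midetmildul, valatahddob), so the final letter is not what conditions the rule; the second-to-last letter is.
"forvurtodb" has second-to-last letter 'd'. The one such stem in the data (gumbozudm → gumbozudmmob) doubles the final consonant and adds -ob (as do valatahd, retuhb), so the same rule applies.
The other pattern: stems whose second-to-last letter is 'l' or 't' add mi- … -ul around the stem.
So forvurtodb → forvurtodbbob.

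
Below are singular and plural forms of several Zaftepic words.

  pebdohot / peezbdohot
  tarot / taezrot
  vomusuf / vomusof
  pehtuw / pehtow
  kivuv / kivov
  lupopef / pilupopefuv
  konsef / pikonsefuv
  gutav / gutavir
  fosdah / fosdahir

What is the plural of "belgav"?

vomusuf and lupopef both end in -f yet inflect differently (vomusof, pilupopefuv), so the final letter is not what conditions the rule; the last vowel is.
"belgav" has last vowel 'a'. The stems whose last vowel is 'a' (gutav → gutavir, fosdah → fosdahir) add -ir.
The other patterns: stems whose last vowel is 'o' insert -ez- after the first vowel; stems whose last vowel is 'u' change the last vowel to 'o'; stems whose last vowel is 'e' add pi- … -uv around the stem.
So belgav → belgavir.

belgavir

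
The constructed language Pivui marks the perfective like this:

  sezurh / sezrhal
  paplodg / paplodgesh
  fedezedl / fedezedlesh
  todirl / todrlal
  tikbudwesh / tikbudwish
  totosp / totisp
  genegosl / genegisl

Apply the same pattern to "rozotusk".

rozotisk

fedezedl and todirl both end in -l yet inflect differently (fedezedlesh, todrlal), so the final letter is not what conditions the rule; the second-to-last letter is.
"rozotusk" has second-to-last letter 's'. The stems whose second-to-last letter is 's' (totosp → totisp, genegosl → genegisl, tikbudwesh → tikbudwish) change the last vowel to 'i'.
The other patterns: stems whose second-to-last letter is 'd' add -esh; stems whose second-to-last letter is 'r' delete the last vowel and add -al.
So rozotusk → rozotisk.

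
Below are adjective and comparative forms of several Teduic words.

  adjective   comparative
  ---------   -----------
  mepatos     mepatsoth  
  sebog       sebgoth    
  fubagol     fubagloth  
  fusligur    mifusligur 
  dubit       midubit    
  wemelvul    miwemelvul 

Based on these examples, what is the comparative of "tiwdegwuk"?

mitiwdegwuk

fubagol and wemelvul both end in -l yet inflect differently (fubagloth, miwemelvul), so the final letter is not what conditions the rule; the last vowel is.
"tiwdegwuk" has last vowel 'u'. The stems whose last vowel is 'u' (fusligur → mifusligur, wemelvul → miwemelvul) add the prefix mi-.
So tiwdegwuk → mitiwdegwuk.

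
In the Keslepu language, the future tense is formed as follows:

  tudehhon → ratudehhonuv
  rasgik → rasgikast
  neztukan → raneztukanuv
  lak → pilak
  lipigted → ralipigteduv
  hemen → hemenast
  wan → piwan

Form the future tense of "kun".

wan and hemen both end in -n yet inflect differently (piwan, hemenast), so the final letter is not what conditions the rule; the number of vowels is.
"kun" has 1 vowel. The stems with 1 vowel (lak → pilak, wan → piwan) add the prefix pi-.
The other patterns: stems with 2 vowels add -ast; stems with 3 vowels add ra- … -uv around the stem.
So kun → pikun.

pikun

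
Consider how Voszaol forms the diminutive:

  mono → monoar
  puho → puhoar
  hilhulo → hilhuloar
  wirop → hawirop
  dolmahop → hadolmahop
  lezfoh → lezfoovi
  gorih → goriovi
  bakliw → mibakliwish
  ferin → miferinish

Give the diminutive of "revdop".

harevdop

mono and wirop both have last vowel 'o' yet inflect differently (monoar, hawirop), so the last vowel is not what conditions the rule; the final letter is.
"revdop" ends in -p. The stems ending in -p (wirop → hawirop, dolmahop → hadolmahop) add the prefix ha-.
So revdop → harevdop.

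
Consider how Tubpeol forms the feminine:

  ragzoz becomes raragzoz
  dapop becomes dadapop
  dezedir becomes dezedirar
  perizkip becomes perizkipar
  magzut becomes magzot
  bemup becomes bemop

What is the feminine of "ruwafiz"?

"ruwafiz" has last vowel 'i'. The stems whose last vowel is 'i' (perizkip → perizkipar, dezedir → dezedirar) add -ar.
So ruwafiz → ruwafizar.

ruwafizar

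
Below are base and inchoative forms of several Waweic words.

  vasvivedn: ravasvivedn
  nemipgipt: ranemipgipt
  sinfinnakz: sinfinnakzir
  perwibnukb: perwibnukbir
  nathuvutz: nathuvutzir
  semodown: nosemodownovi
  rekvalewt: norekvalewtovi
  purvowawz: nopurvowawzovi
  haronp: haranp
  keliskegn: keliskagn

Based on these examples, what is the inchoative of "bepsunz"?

vasvivedn and semodown both end in -n yet inflect differently (ravasvivedn, nosemodownovi), so the final letter is not what conditions the rule; the second-to-last letter is.
"bepsunz" has second-to-last letter 'n'. The one such stem in the data (haronp → haranp) changes the last vowel to 'a' (as does keliskegn), so the same rule applies.
So bepsunz → bepsanz.

bepsanz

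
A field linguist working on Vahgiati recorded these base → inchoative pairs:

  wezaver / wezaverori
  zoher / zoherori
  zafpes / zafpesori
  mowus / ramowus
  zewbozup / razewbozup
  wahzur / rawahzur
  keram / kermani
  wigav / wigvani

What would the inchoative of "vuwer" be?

"vuwer" has last vowel 'e'. The stems whose last vowel is 'e' (wezaver → wezaverori, zoher → zoherori, zafpes → zafpesori) add -ori.
The other patterns: stems whose last vowel is 'u' add the prefix ra-; stems whose last vowel is 'a' delete the last vowel and add -ani.
So vuwer → vuwerori.

vuwerori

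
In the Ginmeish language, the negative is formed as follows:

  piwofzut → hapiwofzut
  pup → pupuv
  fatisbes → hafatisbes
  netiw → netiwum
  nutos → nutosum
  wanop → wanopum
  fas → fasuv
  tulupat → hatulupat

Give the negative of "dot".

pup and wanop both end in -p yet inflect differently (pupuv, wanopum), so the final letter is not what conditions the rule; the number of vowels is.
"dot" has 1 vowel. The stems with 1 vowel (fas → fasuv, pup → pupuv) add -uv.
The other patterns: stems with 2 vowels add -um; stems with 3 vowels add the prefix ha-.
So dot → dotuv.

dotuv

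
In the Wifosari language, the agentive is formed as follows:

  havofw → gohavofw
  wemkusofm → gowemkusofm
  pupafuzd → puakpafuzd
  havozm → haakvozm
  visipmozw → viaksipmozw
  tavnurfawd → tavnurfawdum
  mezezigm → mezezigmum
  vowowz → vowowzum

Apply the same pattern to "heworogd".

heworogdum

"heworogd" has second-to-last letter 'g'. The one such stem in the data (mezezigm → mezezigmum) adds -um, so the same rule applies.
So heworogd → heworogdum.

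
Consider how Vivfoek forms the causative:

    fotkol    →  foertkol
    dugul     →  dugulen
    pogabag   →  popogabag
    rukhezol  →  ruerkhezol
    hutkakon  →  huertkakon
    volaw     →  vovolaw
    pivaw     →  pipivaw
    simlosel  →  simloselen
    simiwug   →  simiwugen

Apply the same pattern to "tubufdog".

rukhezol and dugul both end in -l yet inflect differently (ruerkhezol, dugulen), so the final letter is not what conditions the rule; the last vowel is.
"tubufdog" has last vowel 'o'. The stems whose last vowel is 'o' (hutkakon → huertkakon, rukhezol → ruerkhezol, fotkol → foertkol) insert -er- after the first vowel.
So tubufdog → tuerbufdog.

tuerbufdog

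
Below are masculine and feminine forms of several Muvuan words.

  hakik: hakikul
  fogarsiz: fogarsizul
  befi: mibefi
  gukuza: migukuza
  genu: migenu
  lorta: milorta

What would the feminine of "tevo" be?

befi and hakik both have last vowel 'i' yet inflect differently (mibefi, hakikul), so the last vowel is not what conditions the rule; whether the stem ends in a vowel or a consonant is.
"tevo" ends in a vowel. The stems ending in a vowel (befi → mibefi, gukuza → migukuza, lorta → milorta) add the prefix mi-.
So tevo → mitevo.

mitevo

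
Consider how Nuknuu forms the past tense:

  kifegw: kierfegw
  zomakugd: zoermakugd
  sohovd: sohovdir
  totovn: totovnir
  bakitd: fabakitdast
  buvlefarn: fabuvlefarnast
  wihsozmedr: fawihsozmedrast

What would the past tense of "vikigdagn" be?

"vikigdagn" has second-to-last letter 'g'. The stems whose second-to-last letter is 'g' (kifegw → kierfegw, zomakugd → zoermakugd) insert -er- after the first vowel.
The other patterns: stems whose second-to-last letter is 'v' add -ir; stems whose second-to-last letter is 'd', 'r' or 't' add fa- … -ast around the stem.
So vikigdagn → vierkigdagn.

vierkigdagn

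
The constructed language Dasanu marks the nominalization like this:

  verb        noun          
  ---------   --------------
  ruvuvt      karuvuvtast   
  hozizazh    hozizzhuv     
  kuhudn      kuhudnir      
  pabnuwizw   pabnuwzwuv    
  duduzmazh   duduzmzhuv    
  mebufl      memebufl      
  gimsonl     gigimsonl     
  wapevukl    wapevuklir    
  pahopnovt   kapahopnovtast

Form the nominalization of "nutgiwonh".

mebufl and wapevukl both end in -l yet inflect differently (memebufl, wapevuklir), so the final letter is not what conditions the rule; the second-to-last letter is.
"nutgiwonh" has second-to-last letter 'n'. The one such stem in the data (gimsonl → gigimsonl) repeats the first consonant+vowel as a prefix (as does mebufl), so the same rule applies.
So nutgiwonh → nunutgiwonh.

nunutgiwonh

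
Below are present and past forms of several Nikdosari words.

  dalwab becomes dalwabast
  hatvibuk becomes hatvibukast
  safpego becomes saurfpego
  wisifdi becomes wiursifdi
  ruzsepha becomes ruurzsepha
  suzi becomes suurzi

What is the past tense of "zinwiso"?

ziurnwiso

"zinwiso" ends in a vowel. The stems ending in a vowel (safpego → saurfpego, wisifdi → wiursifdi, ruzsepha → ruurzsepha) insert -ur- after the first vowel.
The other pattern: stems ending in a consonant add -ast.
So zinwiso → ziurnwiso.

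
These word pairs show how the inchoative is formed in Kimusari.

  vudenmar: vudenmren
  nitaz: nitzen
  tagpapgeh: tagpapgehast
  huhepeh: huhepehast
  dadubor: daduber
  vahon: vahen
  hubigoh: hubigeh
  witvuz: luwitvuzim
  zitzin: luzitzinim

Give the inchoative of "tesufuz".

lutesufuzim

vudenmar and dadubor both end in -r yet inflect differently (vudenmren, daduber), so the final letter is not what conditions the rule; the last vowel is.
"tesufuz" has last vowel 'u'. The one such stem in the data (witvuz → luwitvuzim) adds lu- … -im around the stem, so the same rule applies.
The other patterns: stems whose last vowel is 'a' delete the last vowel and add -en; stems whose last vowel is 'e' add -ast; stems whose last vowel is 'o' change the last vowel to 'e'.
So tesufuz → lutesufuzim.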